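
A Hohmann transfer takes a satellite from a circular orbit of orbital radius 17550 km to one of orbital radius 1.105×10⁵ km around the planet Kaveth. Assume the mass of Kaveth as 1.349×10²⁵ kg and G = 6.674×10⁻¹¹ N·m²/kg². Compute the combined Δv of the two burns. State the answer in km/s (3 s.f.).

Δv_total ≈ 3.61 km/s

μ = GM = 6.674×10⁻¹¹ × 1.349×10²⁵ = 9.003×10¹⁴ m³/s².
r₁ = 17550 km = 1.755×10⁷ m.
r₂ = 1.105×10⁵ km = 1.105×10⁸ m.
Transfer ellipse a_t = (r₁ + r₂)/2 = 6.402×10⁷ m.
At r₁: circular v_c1 = √(μ/r₁) = 7162 m/s; transfer-periapsis v_p = √[μ(2/r₁ − 1/a_t)] = 9410 m/s.
Δv₁ = v_p − v_c1 = 2247 m/s.
At r₂: circular v_c2 = √(μ/r₂) = 2854 m/s; transfer-apoapsis v_a = √[μ(2/r₂ − 1/a_t)] = 1494 m/s.
Δv₂ = v_c2 − v_a = 1360 m/s.
Total Δv = Δv₁ + Δv₂ = 3607 m/s = 3.607 km/s.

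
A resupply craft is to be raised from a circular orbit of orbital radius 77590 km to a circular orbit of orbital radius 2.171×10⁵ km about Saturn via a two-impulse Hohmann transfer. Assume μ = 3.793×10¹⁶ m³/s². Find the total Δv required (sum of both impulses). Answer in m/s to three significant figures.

r₁ = 77590 km = 7.759×10⁷ m.
r₂ = 2.171×10⁵ km = 2.171×10⁸ m.
Transfer ellipse a_t = (r₁ + r₂)/2 = 1.473×10⁸ m.
At r₁: circular v_c1 = √(μ/r₁) = 22110 m/s; transfer-perikrone v_p = √[μ(2/r₁ − 1/a_t)] = 26840 m/s.
Δv₁ = v_p − v_c1 = 4728 m/s.
At r₂: circular v_c2 = √(μ/r₂) = 13220 m/s; transfer-apokrone v_a = √[μ(2/r₂ − 1/a_t)] = 9592 m/s.
Δv₂ = v_c2 − v_a = 3626 m/s.
Total Δv = Δv₁ + Δv₂ = 8354 m/s.

Δv_total ≈ 8350 m/s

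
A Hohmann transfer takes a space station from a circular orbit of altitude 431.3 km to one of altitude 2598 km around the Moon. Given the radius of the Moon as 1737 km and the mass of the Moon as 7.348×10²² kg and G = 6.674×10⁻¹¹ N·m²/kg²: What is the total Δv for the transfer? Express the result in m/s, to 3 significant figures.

Δv_total ≈ 428 m/s

μ = GM = 6.674×10⁻¹¹ × 7.348×10²² = 4.904×10¹² m³/s².
r₁ = 1737 + 431.3 = 2168.3 km = 2.1683×10⁶ m.
r₂ = 1737 + 2598 = 4335.0 km = 4.3350×10⁶ m.
Transfer ellipse a_t = (r₁ + r₂)/2 = 3.252×10⁶ m.
At r₁: circular v_c1 = √(μ/r₁) = 1504 m/s; transfer-perilune v_p = √[μ(2/r₁ − 1/a_t)] = 1736 m/s.
Δv₁ = v_p − v_c1 = 232.5 m/s.
At r₂: circular v_c2 = √(μ/r₂) = 1064 m/s; transfer-apolune v_a = √[μ(2/r₂ − 1/a_t)] = 868.5 m/s.
Δv₂ = v_c2 − v_a = 195.1 m/s.
Total Δv = Δv₁ + Δv₂ = 427.6 m/s.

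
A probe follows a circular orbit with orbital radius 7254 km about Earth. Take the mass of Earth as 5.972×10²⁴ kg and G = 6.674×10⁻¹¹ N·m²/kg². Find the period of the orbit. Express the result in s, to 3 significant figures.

T ≈ 6150 s

μ = GM = 6.674×10⁻¹¹ × 5.972×10²⁴ = 3.986×10¹⁴ m³/s².
r = 7254 km = 7.254×10⁶ m.
Kepler's third law: T = 2π√(r³/μ) = 2π√((7.254×10⁶)³ / 3.986×10¹⁴).
r³/μ = 9.577×10⁵ s², so T = 2π × 9.786×10² = 6.149×10³ s.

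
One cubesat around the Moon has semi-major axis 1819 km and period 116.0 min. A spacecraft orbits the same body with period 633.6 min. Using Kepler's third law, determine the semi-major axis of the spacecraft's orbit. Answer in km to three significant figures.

a₂ ≈ 5640 km

Kepler's third law: a³ ∝ T², so a₂ = a₁ (T₂/T₁)^(2/3).
T₂/T₁ = 5.462, (T₂/T₁)^(2/3) = 3.101.
a₂ = 1819 × 3.101 = 5642 km.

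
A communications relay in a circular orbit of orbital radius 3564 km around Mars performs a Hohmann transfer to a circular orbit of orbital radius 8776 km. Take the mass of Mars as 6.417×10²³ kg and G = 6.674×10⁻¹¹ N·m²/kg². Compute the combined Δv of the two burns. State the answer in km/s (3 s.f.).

μ = GM = 6.674×10⁻¹¹ × 6.417×10²³ = 4.283×10¹³ m³/s².
r₁ = 3564 km = 3.564×10⁶ m.
r₂ = 8776 km = 8.776×10⁶ m.
Transfer ellipse a_t = (r₁ + r₂)/2 = 6.170×10⁶ m.
At r₁: circular v_c1 = √(μ/r₁) = 3466 m/s; transfer-periapsis v_p = √[μ(2/r₁ − 1/a_t)] = 4134 m/s.
Δv₁ = v_p − v_c1 = 667.8 m/s.
At r₂: circular v_c2 = √(μ/r₂) = 2209 m/s; transfer-apoapsis v_a = √[μ(2/r₂ − 1/a_t)] = 1679 m/s.
Δv₂ = v_c2 − v_a = 530.1 m/s.
Total Δv = Δv₁ + Δv₂ = 1198 m/s = 1.198 km/s.

Δv_total ≈ 1.20 km/s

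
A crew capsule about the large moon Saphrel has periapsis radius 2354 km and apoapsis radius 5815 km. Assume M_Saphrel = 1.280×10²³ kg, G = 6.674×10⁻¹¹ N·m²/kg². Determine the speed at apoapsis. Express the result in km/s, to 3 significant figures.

v ≈ 0.92 km/s

μ = GM = 6.674×10⁻¹¹ × 1.280×10²³ = 8.543×10¹² m³/s².
Semi-major axis a = (r_p + r_a)/2 = 4084.5 km = 4.084×10⁶ m.
Vis-viva: v² = μ(2/r − 1/a) = 8.543×10¹² × (3.439×10⁻⁷ − 2.448×10⁻⁷) = 8.467×10⁵ m²/s².
v = 920.1 m/s = 0.9201 km/s.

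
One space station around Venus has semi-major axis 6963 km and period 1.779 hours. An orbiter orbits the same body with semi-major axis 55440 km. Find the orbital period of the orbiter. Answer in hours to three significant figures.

T₂ ≈ 40.0 hours

Kepler's third law: T² ∝ a³, so T₂ = T₁ (a₂/a₁)^(3/2).
a₂/a₁ = 7.962, (a₂/a₁)^(3/2) = 22.47.
T₂ = 1.779 × 22.47 = 39.97 hours.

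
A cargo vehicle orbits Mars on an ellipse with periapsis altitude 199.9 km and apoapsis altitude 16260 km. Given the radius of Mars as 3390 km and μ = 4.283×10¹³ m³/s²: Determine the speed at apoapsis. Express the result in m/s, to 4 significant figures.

v ≈ 820.6 m/s

r_p = 3390 + 199.9 = 3589.9 km = 3.5899×10⁶ m.
r_a = 3390 + 16260 = 19650 km = 1.9650×10⁷ m.
Semi-major axis a = (r_p + r_a)/2 = 11620 km = 1.162×10⁷ m.
Vis-viva: v² = μ(2/r − 1/a) = 4.283×10¹³ × (1.018×10⁻⁷ − 8.606×10⁻⁸) = 6.734×10⁵ m²/s².
v = 820.6 m/s.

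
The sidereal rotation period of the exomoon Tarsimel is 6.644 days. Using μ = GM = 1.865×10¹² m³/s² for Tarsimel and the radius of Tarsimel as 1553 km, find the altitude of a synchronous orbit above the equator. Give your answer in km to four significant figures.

T = 6.644 days = 5.740×10⁵ s.
A synchronous orbit has period T, so by Kepler's third law a = (μT²/4π²)^(1/3).
μT²/4π² = 1.865×10¹² × (5.740×10⁵)² / 39.48 = 1.557×10²² m³.
a = 2.497×10⁷ m = 24969 km.
Altitude h = a − R = 24969 − 1553 = 23416 km.

h_sync ≈ 23420 km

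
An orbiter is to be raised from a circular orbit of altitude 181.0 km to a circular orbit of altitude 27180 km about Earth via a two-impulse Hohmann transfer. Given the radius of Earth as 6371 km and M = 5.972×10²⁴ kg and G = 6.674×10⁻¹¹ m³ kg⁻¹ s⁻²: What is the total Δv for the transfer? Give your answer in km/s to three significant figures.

μ = GM = 6.674×10⁻¹¹ × 5.972×10²⁴ = 3.986×10¹⁴ m³/s².
r₁ = 6371 + 181.0 = 6552.0 km = 6.5520×10⁶ m.
r₂ = 6371 + 27180 = 33551 km = 3.3551×10⁷ m.
Transfer ellipse a_t = (r₁ + r₂)/2 = 2.005×10⁷ m.
At r₁: circular v_c1 = √(μ/r₁) = 7799 m/s; transfer-perigee v_p = √[μ(2/r₁ − 1/a_t)] = 10090 m/s.
Δv₁ = v_p − v_c1 = 2289 m/s.
At r₂: circular v_c2 = √(μ/r₂) = 3447 m/s; transfer-apogee v_a = √[μ(2/r₂ − 1/a_t)] = 1970 m/s.
Δv₂ = v_c2 − v_a = 1476 m/s.
Total Δv = Δv₁ + Δv₂ = 3766 m/s = 3.766 km/s.

Δv_total ≈ 3.77 km/s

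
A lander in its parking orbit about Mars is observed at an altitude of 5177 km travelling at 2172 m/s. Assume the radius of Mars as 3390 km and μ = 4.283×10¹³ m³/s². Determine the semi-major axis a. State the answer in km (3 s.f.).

r = 3390 + 5177 = 8567.0 km = 8.567×10⁶ m.
Specific orbital energy ε = v²/2 − μ/r = (2172)²/2 − 4.283×10¹³/8.567×10⁶ = -2.641×10⁶ J/kg.
Since ε = −μ/(2a), a = −μ/(2ε) = 8.110×10⁶ m = 8109.8 km.

a ≈ 8110 km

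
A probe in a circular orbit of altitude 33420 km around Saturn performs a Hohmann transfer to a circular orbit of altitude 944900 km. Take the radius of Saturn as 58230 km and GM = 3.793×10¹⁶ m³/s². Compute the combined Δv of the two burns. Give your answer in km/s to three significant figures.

Δv_total ≈ 10.8 km/s

r₁ = 58230 + 33420 = 91650 km = 9.1650×10⁷ m.
r₂ = 58230 + 944900 = 1003100 km = 1.0031×10⁹ m.
Transfer ellipse a_t = (r₁ + r₂)/2 = 5.474×10⁸ m.
At r₁: circular v_c1 = √(μ/r₁) = 20340 m/s; transfer-perikrone v_p = √[μ(2/r₁ − 1/a_t)] = 27540 m/s.
Δv₁ = v_p − v_c1 = 7196 m/s.
At r₂: circular v_c2 = √(μ/r₂) = 6149 m/s; transfer-apokrone v_a = √[μ(2/r₂ − 1/a_t)] = 2516 m/s.
Δv₂ = v_c2 − v_a = 3633 m/s.
Total Δv = Δv₁ + Δv₂ = 10830 m/s = 10.83 km/s.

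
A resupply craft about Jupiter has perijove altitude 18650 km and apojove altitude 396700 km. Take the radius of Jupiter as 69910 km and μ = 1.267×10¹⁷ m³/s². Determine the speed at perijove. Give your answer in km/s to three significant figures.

v ≈ 49.0 km/s

r_p = 69910 + 18650 = 88560 km = 8.8560×10⁷ m.
r_a = 69910 + 396700 = 466610 km = 4.6661×10⁸ m.
Semi-major axis a = (r_p + r_a)/2 = 2.7758×10⁵ km = 2.776×10⁸ m.
Vis-viva: v² = μ(2/r − 1/a) = 1.267×10¹⁷ × (2.258×10⁻⁸ − 3.603×10⁻⁹) = 2.405×10⁹ m²/s².
v = 49040 m/s = 49.04 km/s.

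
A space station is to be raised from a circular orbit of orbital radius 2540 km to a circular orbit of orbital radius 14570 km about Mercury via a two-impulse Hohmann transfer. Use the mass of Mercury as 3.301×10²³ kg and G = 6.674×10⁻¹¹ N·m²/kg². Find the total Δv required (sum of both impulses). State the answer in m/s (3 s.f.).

μ = GM = 6.674×10⁻¹¹ × 3.301×10²³ = 2.203×10¹³ m³/s².
r₁ = 2540 km = 2.540×10⁶ m.
r₂ = 14570 km = 1.457×10⁷ m.
Transfer ellipse a_t = (r₁ + r₂)/2 = 8.555×10⁶ m.
At r₁: circular v_c1 = √(μ/r₁) = 2945 m/s; transfer-periherm v_p = √[μ(2/r₁ − 1/a_t)] = 3843 m/s.
Δv₁ = v_p − v_c1 = 898.3 m/s.
At r₂: circular v_c2 = √(μ/r₂) = 1230 m/s; transfer-apoherm v_a = √[μ(2/r₂ − 1/a_t)] = 670.0 m/s.
Δv₂ = v_c2 − v_a = 559.6 m/s.
Total Δv = Δv₁ + Δv₂ = 1458 m/s.

Δv_total ≈ 1460 m/s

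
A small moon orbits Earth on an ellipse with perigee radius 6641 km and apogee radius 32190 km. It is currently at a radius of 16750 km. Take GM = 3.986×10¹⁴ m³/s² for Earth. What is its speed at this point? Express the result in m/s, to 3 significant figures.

Semi-major axis a = (r_p + r_a)/2 = 19416 km = 1.942×10⁷ m.
Vis-viva: v² = μ(2/r − 1/a) = 3.986×10¹⁴ × (1.194×10⁻⁷ − 5.151×10⁻⁸) = 2.706×10⁷ m²/s².
v = 5202 m/s.

v ≈ 5200 m/s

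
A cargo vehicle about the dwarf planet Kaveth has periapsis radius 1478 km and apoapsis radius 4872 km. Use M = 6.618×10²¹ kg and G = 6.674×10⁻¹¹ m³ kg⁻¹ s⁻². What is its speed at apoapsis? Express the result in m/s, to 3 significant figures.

μ = GM = 6.674×10⁻¹¹ × 6.618×10²¹ = 4.417×10¹¹ m³/s².
Semi-major axis a = (r_p + r_a)/2 = 3175.0 km = 3.175×10⁶ m.
Vis-viva: v² = μ(2/r − 1/a) = 4.417×10¹¹ × (4.105×10⁻⁷ − 3.150×10⁻⁷) = 4.220×10⁴ m²/s².
v = 205.4 m/s.

v ≈ 205 m/s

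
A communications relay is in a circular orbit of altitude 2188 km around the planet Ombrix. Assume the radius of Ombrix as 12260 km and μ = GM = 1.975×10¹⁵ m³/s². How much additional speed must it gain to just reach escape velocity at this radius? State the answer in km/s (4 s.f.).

r = 12260 + 2188 = 14448 km = 1.4448×10⁷ m.
Circular speed v_c = √(μ/r) = 11690 m/s.
Escape speed v_esc = √(2μ/r) = √2 × v_c = 16530 m/s.
Δv = v_esc − v_c = 4843 m/s = 4.843 km/s.

Δv ≈ 4.843 km/s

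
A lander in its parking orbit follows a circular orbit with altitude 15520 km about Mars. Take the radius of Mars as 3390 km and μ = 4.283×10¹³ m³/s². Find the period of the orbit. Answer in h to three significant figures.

T ≈ 21.9 h

r = 3390 + 15520 = 18910 km = 1.8910×10⁷ m.
Kepler's third law: T = 2π√(r³/μ) = 2π√((1.891×10⁷)³ / 4.283×10¹³).
r³/μ = 1.579×10⁸ s², so T = 2π × 1.257×10⁴ = 7.895×10⁴ s.
Converting: 7.895×10⁴ s ÷ 3600 = 21.93 h.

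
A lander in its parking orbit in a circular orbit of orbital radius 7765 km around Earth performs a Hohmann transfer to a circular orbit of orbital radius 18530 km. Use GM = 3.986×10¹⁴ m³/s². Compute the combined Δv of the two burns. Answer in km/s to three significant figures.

Δv_total ≈ 2.41 km/s

r₁ = 7765 km = 7.765×10⁶ m.
r₂ = 18530 km = 1.853×10⁷ m.
Transfer ellipse a_t = (r₁ + r₂)/2 = 1.315×10⁷ m.
At r₁: circular v_c1 = √(μ/r₁) = 7165 m/s; transfer-perigee v_p = √[μ(2/r₁ − 1/a_t)] = 8506 m/s.
Δv₁ = v_p − v_c1 = 1341 m/s.
At r₂: circular v_c2 = √(μ/r₂) = 4638 m/s; transfer-apogee v_a = √[μ(2/r₂ − 1/a_t)] = 3564 m/s.
Δv₂ = v_c2 − v_a = 1074 m/s.
Total Δv = Δv₁ + Δv₂ = 2415 m/s = 2.415 km/s.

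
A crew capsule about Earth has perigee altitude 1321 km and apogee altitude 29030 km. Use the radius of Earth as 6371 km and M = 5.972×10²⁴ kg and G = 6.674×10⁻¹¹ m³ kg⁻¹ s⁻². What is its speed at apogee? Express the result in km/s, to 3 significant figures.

μ = GM = 6.674×10⁻¹¹ × 5.972×10²⁴ = 3.986×10¹⁴ m³/s².
r_p = 6371 + 1321 = 7692.0 km = 7.6920×10⁶ m.
r_a = 6371 + 29030 = 35401 km = 3.5401×10⁷ m.
Semi-major axis a = (r_p + r_a)/2 = 21546 km = 2.155×10⁷ m.
Vis-viva: v² = μ(2/r − 1/a) = 3.986×10¹⁴ × (5.650×10⁻⁸ − 4.641×10⁻⁸) = 4.019×10⁶ m²/s².
v = 2005 m/s = 2.005 km/s.

v ≈ 2.00 km/s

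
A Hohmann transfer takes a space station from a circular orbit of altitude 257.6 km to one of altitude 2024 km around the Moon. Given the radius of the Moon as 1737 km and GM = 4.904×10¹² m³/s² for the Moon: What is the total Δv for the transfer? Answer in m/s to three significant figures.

Δv_total ≈ 416 m/s

r₁ = 1737 + 257.6 = 1994.6 km = 1.9946×10⁶ m.
r₂ = 1737 + 2024 = 3761.0 km = 3.7610×10⁶ m.
Transfer ellipse a_t = (r₁ + r₂)/2 = 2.878×10⁶ m.
At r₁: circular v_c1 = √(μ/r₁) = 1568 m/s; transfer-perilune v_p = √[μ(2/r₁ − 1/a_t)] = 1793 m/s.
Δv₁ = v_p − v_c1 = 224.5 m/s.
At r₂: circular v_c2 = √(μ/r₂) = 1142 m/s; transfer-apolune v_a = √[μ(2/r₂ − 1/a_t)] = 950.7 m/s.
Δv₂ = v_c2 − v_a = 191.2 m/s.
Total Δv = Δv₁ + Δv₂ = 415.8 m/s.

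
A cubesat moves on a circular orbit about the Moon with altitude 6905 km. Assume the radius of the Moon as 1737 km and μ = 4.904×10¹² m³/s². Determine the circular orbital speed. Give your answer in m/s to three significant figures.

r = 1737 + 6905 = 8642.0 km = 8.6420×10⁶ m.
For a circular orbit v = √(μ/r) = √(4.904×10¹² / 8.642×10⁶) = √(5.675×10⁵) = 753.3 m/s.

v ≈ 753 m/s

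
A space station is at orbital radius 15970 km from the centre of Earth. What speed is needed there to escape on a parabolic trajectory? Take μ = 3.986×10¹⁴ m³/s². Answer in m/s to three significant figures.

r = 15970 km = 1.597×10⁷ m.
Escape speed v_esc = √(2μ/r) = √(2 × 3.986×10¹⁴ / 1.597×10⁷) = √(4.992×10⁷) = 7065 m/s.

v_esc ≈ 7070 m/s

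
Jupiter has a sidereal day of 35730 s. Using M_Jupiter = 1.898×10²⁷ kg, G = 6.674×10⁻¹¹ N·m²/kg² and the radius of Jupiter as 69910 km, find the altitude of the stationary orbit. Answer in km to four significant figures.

μ = GM = 6.674×10⁻¹¹ × 1.898×10²⁷ = 1.267×10¹⁷ m³/s².
A synchronous orbit has period T, so by Kepler's third law a = (μT²/4π²)^(1/3).
μT²/4π² = 1.267×10¹⁷ × (3.573×10⁴)² / 39.48 = 4.096×10²⁴ m³.
a = 1.600×10⁸ m = 1.6000×10⁵ km.
Altitude h = a − R = 1.6000×10⁵ − 69910 = 90094 km.

h_sync ≈ 90090 km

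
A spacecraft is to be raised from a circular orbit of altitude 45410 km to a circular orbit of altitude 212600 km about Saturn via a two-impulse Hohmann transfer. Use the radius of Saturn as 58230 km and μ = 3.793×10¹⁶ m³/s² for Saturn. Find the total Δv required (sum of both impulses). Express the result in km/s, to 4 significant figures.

r₁ = 58230 + 45410 = 103640 km = 1.0364×10⁸ m.
r₂ = 58230 + 212600 = 270830 km = 2.7083×10⁸ m.
Transfer ellipse a_t = (r₁ + r₂)/2 = 1.872×10⁸ m.
At r₁: circular v_c1 = √(μ/r₁) = 19130 m/s; transfer-perikrone v_p = √[μ(2/r₁ − 1/a_t)] = 23010 m/s.
Δv₁ = v_p − v_c1 = 3878 m/s.
At r₂: circular v_c2 = √(μ/r₂) = 11830 m/s; transfer-apokrone v_a = √[μ(2/r₂ − 1/a_t)] = 8805 m/s.
Δv₂ = v_c2 − v_a = 3030 m/s.
Total Δv = Δv₁ + Δv₂ = 6907 m/s = 6.907 km/s.

Δv_total ≈ 6.907 km/s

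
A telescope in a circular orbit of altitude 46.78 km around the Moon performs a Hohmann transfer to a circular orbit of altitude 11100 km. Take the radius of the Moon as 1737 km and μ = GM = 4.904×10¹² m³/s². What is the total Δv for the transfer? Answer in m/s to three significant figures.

Δv_total ≈ 852 m/s

r₁ = 1737 + 46.78 = 1783.8 km = 1.7838×10⁶ m.
r₂ = 1737 + 11100 = 12837 km = 1.2837×10⁷ m.
Transfer ellipse a_t = (r₁ + r₂)/2 = 7.310×10⁶ m.
At r₁: circular v_c1 = √(μ/r₁) = 1658 m/s; transfer-perilune v_p = √[μ(2/r₁ − 1/a_t)] = 2197 m/s.
Δv₁ = v_p − v_c1 = 539.1 m/s.
At r₂: circular v_c2 = √(μ/r₂) = 618.1 m/s; transfer-apolune v_a = √[μ(2/r₂ − 1/a_t)] = 305.3 m/s.
Δv₂ = v_c2 − v_a = 312.8 m/s.
Total Δv = Δv₁ + Δv₂ = 851.9 m/s.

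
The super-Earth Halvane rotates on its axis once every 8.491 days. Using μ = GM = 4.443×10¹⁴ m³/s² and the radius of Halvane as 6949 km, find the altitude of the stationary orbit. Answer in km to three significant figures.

T = 8.491 days = 7.336×10⁵ s.
A synchronous orbit has period T, so by Kepler's third law a = (μT²/4π²)^(1/3).
μT²/4π² = 4.443×10¹⁴ × (7.336×10⁵)² / 39.48 = 6.057×10²⁴ m³.
a = 1.823×10⁸ m = 1.8229×10⁵ km.
Altitude h = a − R = 1.8229×10⁵ − 6949 = 1.7534×10⁵ km.

h_sync ≈ 1.75×10⁵ km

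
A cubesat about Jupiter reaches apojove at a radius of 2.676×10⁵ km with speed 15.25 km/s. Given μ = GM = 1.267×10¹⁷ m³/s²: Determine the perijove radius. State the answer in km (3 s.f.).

r_a = 2.676×10⁸ m.
Specific energy ε = v²/2 − μ/r = -3.572×10⁸ J/kg, so a = −μ/(2ε) = 1.774×10⁸ m.
The apsides satisfy r_p + r_a = 2a, so the perijove radius is 2a − r_a = 8.712×10⁷ m = 87117 km.

perijove radius ≈ 87100 km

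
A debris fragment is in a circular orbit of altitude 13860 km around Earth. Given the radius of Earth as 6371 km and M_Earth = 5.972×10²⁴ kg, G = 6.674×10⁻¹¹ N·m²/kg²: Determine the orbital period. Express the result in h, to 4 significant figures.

T ≈ 7.955 h

μ = GM = 6.674×10⁻¹¹ × 5.972×10²⁴ = 3.986×10¹⁴ m³/s².
r = 6371 + 13860 = 20231 km = 2.0231×10⁷ m.
Kepler's third law: T = 2π√(r³/μ) = 2π√((2.023×10⁷)³ / 3.986×10¹⁴).
r³/μ = 2.078×10⁷ s², so T = 2π × 4.558×10³ = 2.864×10⁴ s.
Converting: 2.864×10⁴ s ÷ 3600 = 7.955 h.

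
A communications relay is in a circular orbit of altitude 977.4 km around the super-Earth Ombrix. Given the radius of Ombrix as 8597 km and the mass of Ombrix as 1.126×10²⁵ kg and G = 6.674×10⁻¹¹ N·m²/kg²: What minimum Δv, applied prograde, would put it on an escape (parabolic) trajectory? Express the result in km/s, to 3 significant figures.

μ = GM = 6.674×10⁻¹¹ × 1.126×10²⁵ = 7.515×10¹⁴ m³/s².
r = 8597 + 977.4 = 9574.4 km = 9.5744×10⁶ m.
Circular speed v_c = √(μ/r) = 8859 m/s.
Escape speed v_esc = √(2μ/r) = √2 × v_c = 12530 m/s.
Δv = v_esc − v_c = 3670 m/s = 3.670 km/s.

Δv ≈ 3.67 km/s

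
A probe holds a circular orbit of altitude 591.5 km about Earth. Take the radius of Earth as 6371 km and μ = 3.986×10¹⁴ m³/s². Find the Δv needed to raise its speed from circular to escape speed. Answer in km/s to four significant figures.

r = 6371 + 591.5 = 6962.5 km = 6.9625×10⁶ m.
Circular speed v_c = √(μ/r) = 7566 m/s.
Escape speed v_esc = √(2μ/r) = √2 × v_c = 10700 m/s.
Δv = v_esc − v_c = 3134 m/s = 3.134 km/s.

Δv ≈ 3.134 km/s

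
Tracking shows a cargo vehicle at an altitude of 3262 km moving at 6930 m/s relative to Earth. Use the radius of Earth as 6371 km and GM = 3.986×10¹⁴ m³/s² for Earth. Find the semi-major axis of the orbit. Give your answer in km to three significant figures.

a ≈ 11500 km

r = 6371 + 3262 = 9633.0 km = 9.633×10⁶ m.
Vis-viva rearranged: 1/a = 2/r − v²/μ = 2.076×10⁻⁷ − 1.205×10⁻⁷ = 8.714×10⁻⁸ m⁻¹.
a = 1.148×10⁷ m = 11476 km.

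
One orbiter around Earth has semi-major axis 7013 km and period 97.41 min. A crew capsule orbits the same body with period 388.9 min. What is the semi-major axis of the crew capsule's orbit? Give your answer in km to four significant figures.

Kepler's third law: a³ ∝ T², so a₂ = a₁ (T₂/T₁)^(2/3).
T₂/T₁ = 3.992, (T₂/T₁)^(2/3) = 2.517.
a₂ = 7013 × 2.517 = 17650 km.

a₂ ≈ 17650 km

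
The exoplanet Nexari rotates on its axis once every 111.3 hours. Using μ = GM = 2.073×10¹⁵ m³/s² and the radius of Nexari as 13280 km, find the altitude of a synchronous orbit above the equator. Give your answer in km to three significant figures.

T = 111.3 hours = 4.007×10⁵ s.
A synchronous orbit has period T, so by Kepler's third law a = (μT²/4π²)^(1/3).
μT²/4π² = 2.073×10¹⁵ × (4.007×10⁵)² / 39.48 = 8.430×10²⁴ m³.
a = 2.035×10⁸ m = 2.0352×10⁵ km.
Altitude h = a − R = 2.0352×10⁵ − 13280 = 1.9024×10⁵ km.

h_sync ≈ 1.90×10⁵ km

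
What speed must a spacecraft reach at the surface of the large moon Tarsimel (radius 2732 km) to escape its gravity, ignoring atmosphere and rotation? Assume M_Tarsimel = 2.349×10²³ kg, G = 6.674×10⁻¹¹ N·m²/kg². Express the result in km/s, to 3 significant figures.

μ = GM = 6.674×10⁻¹¹ × 2.349×10²³ = 1.568×10¹³ m³/s².
r = R = 2.732×10⁶ m.
Escape speed v_esc = √(2μ/r) = √(2 × 1.568×10¹³ / 2.732×10⁶) = √(1.148×10⁷) = 3388 m/s.
= 3.388 km/s.

v_esc ≈ 3.39 km/s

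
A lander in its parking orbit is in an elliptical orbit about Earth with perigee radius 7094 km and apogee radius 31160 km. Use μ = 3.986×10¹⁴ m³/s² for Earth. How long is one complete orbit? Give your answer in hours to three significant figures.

T ≈ 7.31 hours

Semi-major axis a = (r_p + r_a)/2 = (7094.0 + 31160)/2 = 19127 km = 1.913×10⁷ m.
By Kepler's third law T = 2π√(a³/μ) = 2π × 4.190×10³ = 2.633×10⁴ s.
= 7.313 hours.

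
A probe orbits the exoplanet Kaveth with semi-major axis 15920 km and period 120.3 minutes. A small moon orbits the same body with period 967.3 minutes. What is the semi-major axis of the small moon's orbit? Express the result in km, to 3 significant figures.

a₂ ≈ 63900 km

Kepler's third law: a³ ∝ T², so a₂ = a₁ (T₂/T₁)^(2/3).
T₂/T₁ = 8.041, (T₂/T₁)^(2/3) = 4.014.
a₂ = 15920 × 4.014 = 63900 km.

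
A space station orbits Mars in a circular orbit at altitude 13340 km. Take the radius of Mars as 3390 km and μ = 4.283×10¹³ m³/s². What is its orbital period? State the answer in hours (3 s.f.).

r = 3390 + 13340 = 16730 km = 1.6730×10⁷ m.
Kepler's third law: T = 2π√(r³/μ) = 2π√((1.673×10⁷)³ / 4.283×10¹³).
r³/μ = 1.093×10⁸ s², so T = 2π × 1.046×10⁴ = 6.570×10⁴ s.
Converting: 6.570×10⁴ s ÷ 3600 = 18.25 hours.

T ≈ 18.2 hours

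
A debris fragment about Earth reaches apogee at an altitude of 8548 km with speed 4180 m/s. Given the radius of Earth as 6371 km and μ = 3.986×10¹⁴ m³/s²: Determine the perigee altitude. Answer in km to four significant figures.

perigee altitude ≈ 877.3 km

r_a = 6371 + 8548 = 14919 km = 1.492×10⁷ m.
Specific energy ε = v²/2 − μ/r = -1.798×10⁷ J/kg, so a = −μ/(2ε) = 1.108×10⁷ m.
The apsides satisfy r_p + r_a = 2a, so the perigee radius is 2a − r_a = 7.248×10⁶ m = 7248.3 km.
Perigee altitude = 7248.3 − 6371 = 877.34 km.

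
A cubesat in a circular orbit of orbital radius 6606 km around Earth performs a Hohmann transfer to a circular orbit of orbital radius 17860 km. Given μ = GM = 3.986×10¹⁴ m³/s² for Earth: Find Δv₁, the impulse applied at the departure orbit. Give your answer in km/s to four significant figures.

Δv ≈ 1.618 km/s

r₁ = 6606 km = 6.606×10⁶ m.
r₂ = 17860 km = 1.786×10⁷ m.
Transfer ellipse a_t = (r₁ + r₂)/2 = 1.223×10⁷ m.
At r₁: circular v_c1 = √(μ/r₁) = 7768 m/s; transfer-perigee v_p = √[μ(2/r₁ − 1/a_t)] = 9386 m/s.
Δv₁ = v_p − v_c1 = 1618 m/s.
= 1.618 km/s.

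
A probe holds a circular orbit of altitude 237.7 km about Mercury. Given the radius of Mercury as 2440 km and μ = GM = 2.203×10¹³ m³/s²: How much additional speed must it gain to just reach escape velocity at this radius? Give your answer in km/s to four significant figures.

Δv ≈ 1.188 km/s

r = 2440 + 237.7 = 2677.7 km = 2.6777×10⁶ m.
Circular speed v_c = √(μ/r) = 2868 m/s.
Escape speed v_esc = √(2μ/r) = √2 × v_c = 4056 m/s.
Δv = v_esc − v_c = 1188 m/s = 1.188 km/s.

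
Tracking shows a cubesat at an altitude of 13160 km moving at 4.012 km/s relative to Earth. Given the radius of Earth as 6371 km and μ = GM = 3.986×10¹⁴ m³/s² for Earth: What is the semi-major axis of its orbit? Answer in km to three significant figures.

a ≈ 16100 km

r = 6371 + 13160 = 19531 km = 1.953×10⁷ m.
Specific orbital energy ε = v²/2 − μ/r = (4012)²/2 − 3.986×10¹⁴/1.953×10⁷ = -1.236×10⁷ J/kg.
Since ε = −μ/(2a), a = −μ/(2ε) = 1.612×10⁷ m = 16124 km.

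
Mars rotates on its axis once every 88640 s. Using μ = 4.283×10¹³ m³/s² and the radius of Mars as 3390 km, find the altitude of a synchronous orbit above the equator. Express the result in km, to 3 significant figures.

h_sync ≈ 17000 km

A synchronous orbit has period T, so by Kepler's third law a = (μT²/4π²)^(1/3).
μT²/4π² = 4.283×10¹³ × (8.864×10⁴)² / 39.48 = 8.524×10²¹ m³.
a = 2.043×10⁷ m = 20428 km.
Altitude h = a − R = 20428 − 3390 = 17038 km.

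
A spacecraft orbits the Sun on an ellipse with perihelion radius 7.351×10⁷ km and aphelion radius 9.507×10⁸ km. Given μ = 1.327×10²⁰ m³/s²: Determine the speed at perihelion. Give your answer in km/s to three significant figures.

Semi-major axis a = (r_p + r_a)/2 = 5.1210×10⁸ km = 5.121×10¹¹ m.
Vis-viva: v² = μ(2/r − 1/a) = 1.327×10²⁰ × (2.721×10⁻¹¹ − 1.953×10⁻¹²) = 3.351×10⁹ m²/s².
v = 57890 m/s = 57.89 km/s.

v ≈ 57.9 km/s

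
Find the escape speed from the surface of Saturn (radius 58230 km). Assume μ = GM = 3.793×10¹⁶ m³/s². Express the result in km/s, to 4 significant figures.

v_esc ≈ 36.09 km/s

r = R = 5.823×10⁷ m.
Escape speed v_esc = √(2μ/r) = √(2 × 3.793×10¹⁶ / 5.823×10⁷) = √(1.303×10⁹) = 36090 m/s.
= 36.09 km/s.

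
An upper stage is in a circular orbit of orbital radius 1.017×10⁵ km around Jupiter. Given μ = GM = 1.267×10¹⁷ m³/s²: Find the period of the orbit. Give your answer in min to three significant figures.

r = 1.017×10⁵ km = 1.017×10⁸ m.
Kepler's third law: T = 2π√(r³/μ) = 2π√((1.017×10⁸)³ / 1.267×10¹⁷).
r³/μ = 8.302×10⁶ s², so T = 2π × 2.881×10³ = 1.810×10⁴ s.
Converting: 1.810×10⁴ s ÷ 60.00 = 301.7 min.

T ≈ 302 min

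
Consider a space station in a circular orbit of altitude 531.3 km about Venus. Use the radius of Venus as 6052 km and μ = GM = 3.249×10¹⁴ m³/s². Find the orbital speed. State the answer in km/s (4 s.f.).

r = 6052 + 531.3 = 6583.3 km = 6.5833×10⁶ m.
For a circular orbit v = √(μ/r) = √(3.249×10¹⁴ / 6.583×10⁶) = √(4.935×10⁷) = 7025 m/s.
That is 7.025 km/s.

v ≈ 7.025 km/s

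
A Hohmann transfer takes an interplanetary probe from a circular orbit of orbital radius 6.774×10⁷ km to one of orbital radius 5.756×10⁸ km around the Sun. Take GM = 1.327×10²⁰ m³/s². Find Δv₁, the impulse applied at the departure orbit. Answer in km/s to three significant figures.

r₁ = 6.774×10⁷ km = 6.774×10¹⁰ m.
r₂ = 5.756×10⁸ km = 5.756×10¹¹ m.
Transfer ellipse a_t = (r₁ + r₂)/2 = 3.217×10¹¹ m.
At r₁: circular v_c1 = √(μ/r₁) = 44260 m/s; transfer-perihelion v_p = √[μ(2/r₁ − 1/a_t)] = 59210 m/s.
Δv₁ = v_p − v_c1 = 14950 m/s.
= 14.95 km/s.

Δv ≈ 14.9 km/s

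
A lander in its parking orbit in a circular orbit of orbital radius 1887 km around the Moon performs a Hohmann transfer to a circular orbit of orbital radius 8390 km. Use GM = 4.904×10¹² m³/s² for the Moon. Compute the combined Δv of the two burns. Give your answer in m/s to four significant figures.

Δv_total ≈ 749.1 m/s

r₁ = 1887 km = 1.887×10⁶ m.
r₂ = 8390 km = 8.390×10⁶ m.
Transfer ellipse a_t = (r₁ + r₂)/2 = 5.138×10⁶ m.
At r₁: circular v_c1 = √(μ/r₁) = 1612 m/s; transfer-perilune v_p = √[μ(2/r₁ − 1/a_t)] = 2060 m/s.
Δv₁ = v_p − v_c1 = 447.8 m/s.
At r₂: circular v_c2 = √(μ/r₂) = 764.5 m/s; transfer-apolune v_a = √[μ(2/r₂ − 1/a_t)] = 463.3 m/s.
Δv₂ = v_c2 − v_a = 301.2 m/s.
Total Δv = Δv₁ + Δv₂ = 749.1 m/s.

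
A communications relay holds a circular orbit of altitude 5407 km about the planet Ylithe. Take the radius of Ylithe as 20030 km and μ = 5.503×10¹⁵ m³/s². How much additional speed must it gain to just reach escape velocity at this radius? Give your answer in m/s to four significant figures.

Δv ≈ 6092 m/s

r = 20030 + 5407 = 25437 km = 2.5437×10⁷ m.
Circular speed v_c = √(μ/r) = 14710 m/s.
Escape speed v_esc = √(2μ/r) = √2 × v_c = 20800 m/s.
Δv = v_esc − v_c = 6092 m/s.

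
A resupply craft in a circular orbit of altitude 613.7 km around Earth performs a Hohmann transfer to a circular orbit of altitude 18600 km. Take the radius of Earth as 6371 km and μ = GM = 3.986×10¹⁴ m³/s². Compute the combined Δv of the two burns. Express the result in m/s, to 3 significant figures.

r₁ = 6371 + 613.7 = 6984.7 km = 6.9847×10⁶ m.
r₂ = 6371 + 18600 = 24971 km = 2.4971×10⁷ m.
Transfer ellipse a_t = (r₁ + r₂)/2 = 1.598×10⁷ m.
At r₁: circular v_c1 = √(μ/r₁) = 7554 m/s; transfer-perigee v_p = √[μ(2/r₁ − 1/a_t)] = 9444 m/s.
Δv₁ = v_p − v_c1 = 1890 m/s.
At r₂: circular v_c2 = √(μ/r₂) = 3995 m/s; transfer-apogee v_a = √[μ(2/r₂ − 1/a_t)] = 2642 m/s.
Δv₂ = v_c2 − v_a = 1354 m/s.
Total Δv = Δv₁ + Δv₂ = 3243 m/s.

Δv_total ≈ 3240 m/s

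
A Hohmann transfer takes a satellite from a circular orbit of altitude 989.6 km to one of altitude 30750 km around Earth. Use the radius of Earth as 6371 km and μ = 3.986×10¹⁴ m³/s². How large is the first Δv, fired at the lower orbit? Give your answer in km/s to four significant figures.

Δv ≈ 2.148 km/s

r₁ = 6371 + 989.6 = 7360.6 km = 7.3606×10⁶ m.
r₂ = 6371 + 30750 = 37121 km = 3.7121×10⁷ m.
Transfer ellipse a_t = (r₁ + r₂)/2 = 2.224×10⁷ m.
At r₁: circular v_c1 = √(μ/r₁) = 7359 m/s; transfer-perigee v_p = √[μ(2/r₁ − 1/a_t)] = 9507 m/s.
Δv₁ = v_p − v_c1 = 2148 m/s.
= 2.148 km/s.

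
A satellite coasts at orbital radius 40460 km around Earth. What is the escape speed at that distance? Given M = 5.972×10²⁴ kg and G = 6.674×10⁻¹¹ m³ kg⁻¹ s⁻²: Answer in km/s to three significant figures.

μ = GM = 6.674×10⁻¹¹ × 5.972×10²⁴ = 3.986×10¹⁴ m³/s².
r = 40460 km = 4.046×10⁷ m.
Escape speed v_esc = √(2μ/r) = √(2 × 3.986×10¹⁴ / 4.046×10⁷) = √(1.970×10⁷) = 4439 m/s.
= 4.439 km/s.

v_esc ≈ 4.44 km/s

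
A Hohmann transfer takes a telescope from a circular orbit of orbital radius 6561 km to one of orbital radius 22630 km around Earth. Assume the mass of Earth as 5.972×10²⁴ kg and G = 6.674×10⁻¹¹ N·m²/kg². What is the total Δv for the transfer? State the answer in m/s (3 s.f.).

Δv_total ≈ 3290 m/s

μ = GM = 6.674×10⁻¹¹ × 5.972×10²⁴ = 3.986×10¹⁴ m³/s².
r₁ = 6561 km = 6.561×10⁶ m.
r₂ = 22630 km = 2.263×10⁷ m.
Transfer ellipse a_t = (r₁ + r₂)/2 = 1.460×10⁷ m.
At r₁: circular v_c1 = √(μ/r₁) = 7794 m/s; transfer-perigee v_p = √[μ(2/r₁ − 1/a_t)] = 9705 m/s.
Δv₁ = v_p − v_c1 = 1911 m/s.
At r₂: circular v_c2 = √(μ/r₂) = 4197 m/s; transfer-apogee v_a = √[μ(2/r₂ − 1/a_t)] = 2814 m/s.
Δv₂ = v_c2 − v_a = 1383 m/s.
Total Δv = Δv₁ + Δv₂ = 3294 m/s.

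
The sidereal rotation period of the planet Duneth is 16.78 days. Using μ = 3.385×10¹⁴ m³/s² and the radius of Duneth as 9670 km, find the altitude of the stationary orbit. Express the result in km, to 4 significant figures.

T = 16.78 days = 1.450×10⁶ s.
A synchronous orbit has period T, so by Kepler's third law a = (μT²/4π²)^(1/3).
μT²/4π² = 3.385×10¹⁴ × (1.450×10⁶)² / 39.48 = 1.802×10²⁵ m³.
a = 2.622×10⁸ m = 2.6218×10⁵ km.
Altitude h = a − R = 2.6218×10⁵ − 9670 = 2.5251×10⁵ km.

h_sync ≈ 2.525×10⁵ km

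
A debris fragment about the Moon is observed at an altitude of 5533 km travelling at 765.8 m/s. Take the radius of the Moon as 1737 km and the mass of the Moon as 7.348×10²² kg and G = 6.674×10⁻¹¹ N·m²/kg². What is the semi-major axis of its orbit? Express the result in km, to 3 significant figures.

μ = GM = 6.674×10⁻¹¹ × 7.348×10²² = 4.904×10¹² m³/s².
r = 1737 + 5533 = 7270.0 km = 7.270×10⁶ m.
Vis-viva rearranged: 1/a = 2/r − v²/μ = 2.751×10⁻⁷ − 1.196×10⁻⁷ = 1.555×10⁻⁷ m⁻¹.
a = 6.430×10⁶ m = 6430.1 km.

a ≈ 6430 km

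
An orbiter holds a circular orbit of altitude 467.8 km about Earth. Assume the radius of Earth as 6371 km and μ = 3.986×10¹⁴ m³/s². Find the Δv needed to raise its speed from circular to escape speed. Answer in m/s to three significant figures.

Δv ≈ 3160 m/s

r = 6371 + 467.8 = 6838.8 km = 6.8388×10⁶ m.
Circular speed v_c = √(μ/r) = 7634 m/s.
Escape speed v_esc = √(2μ/r) = √2 × v_c = 10800 m/s.
Δv = v_esc − v_c = 3162 m/s.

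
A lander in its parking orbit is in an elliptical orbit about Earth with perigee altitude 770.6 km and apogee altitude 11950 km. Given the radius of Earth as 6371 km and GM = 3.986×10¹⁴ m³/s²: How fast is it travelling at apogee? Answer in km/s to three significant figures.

v ≈ 3.49 km/s

r_p = 6371 + 770.6 = 7141.6 km = 7.1416×10⁶ m.
r_a = 6371 + 11950 = 18321 km = 1.8321×10⁷ m.
Semi-major axis a = (r_p + r_a)/2 = 12731 km = 1.273×10⁷ m.
Vis-viva: v² = μ(2/r − 1/a) = 3.986×10¹⁴ × (1.092×10⁻⁷ − 7.855×10⁻⁸) = 1.220×10⁷ m²/s².
v = 3493 m/s = 3.493 km/s.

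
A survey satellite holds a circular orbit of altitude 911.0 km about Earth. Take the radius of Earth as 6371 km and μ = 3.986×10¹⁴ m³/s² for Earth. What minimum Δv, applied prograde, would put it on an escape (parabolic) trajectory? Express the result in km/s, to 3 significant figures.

r = 6371 + 911.0 = 7282.0 km = 7.2820×10⁶ m.
Circular speed v_c = √(μ/r) = 7398 m/s.
Escape speed v_esc = √(2μ/r) = √2 × v_c = 10460 m/s.
Δv = v_esc − v_c = 3065 m/s = 3.065 km/s.

Δv ≈ 3.06 km/s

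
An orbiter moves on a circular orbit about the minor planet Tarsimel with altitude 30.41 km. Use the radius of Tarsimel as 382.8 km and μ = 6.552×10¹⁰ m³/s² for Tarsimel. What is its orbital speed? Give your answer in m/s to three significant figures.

r = 382.8 + 30.41 = 413.21 km = 4.1321×10⁵ m.
For a circular orbit v = √(μ/r) = √(6.552×10¹⁰ / 4.132×10⁵) = √(1.586×10⁵) = 398.2 m/s.

v ≈ 398 m/s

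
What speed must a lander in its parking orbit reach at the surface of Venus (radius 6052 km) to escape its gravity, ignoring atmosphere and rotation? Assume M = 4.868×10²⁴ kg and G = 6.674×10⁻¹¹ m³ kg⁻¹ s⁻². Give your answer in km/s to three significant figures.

μ = GM = 6.674×10⁻¹¹ × 4.868×10²⁴ = 3.249×10¹⁴ m³/s².
r = R = 6.052×10⁶ m.
Escape speed v_esc = √(2μ/r) = √(2 × 3.249×10¹⁴ / 6.052×10⁶) = √(1.074×10⁸) = 10360 m/s.
= 10.36 km/s.

v_esc ≈ 10.4 km/s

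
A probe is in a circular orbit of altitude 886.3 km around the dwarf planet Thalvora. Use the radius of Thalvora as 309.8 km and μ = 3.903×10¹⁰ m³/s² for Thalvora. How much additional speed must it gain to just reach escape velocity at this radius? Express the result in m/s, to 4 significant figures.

r = 309.8 + 886.3 = 1196.1 km = 1.1961×10⁶ m.
Circular speed v_c = √(μ/r) = 180.6 m/s.
Escape speed v_esc = √(2μ/r) = √2 × v_c = 255.5 m/s.
Δv = v_esc − v_c = 74.82 m/s.

Δv ≈ 74.82 m/s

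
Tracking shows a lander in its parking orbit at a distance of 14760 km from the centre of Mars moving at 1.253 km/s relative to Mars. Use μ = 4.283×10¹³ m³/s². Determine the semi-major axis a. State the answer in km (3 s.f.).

r = 1.476×10⁷ m.
Vis-viva rearranged: 1/a = 2/r − v²/μ = 1.355×10⁻⁷ − 3.666×10⁻⁸ = 9.884×10⁻⁸ m⁻¹.
a = 1.012×10⁷ m = 10117 km.

a ≈ 10100 km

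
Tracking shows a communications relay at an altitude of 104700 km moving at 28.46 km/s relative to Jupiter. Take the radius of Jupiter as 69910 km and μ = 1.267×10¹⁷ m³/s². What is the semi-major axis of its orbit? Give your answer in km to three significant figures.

r = 69910 + 104700 = 1.7461×10⁵ km = 1.746×10⁸ m.
Vis-viva rearranged: 1/a = 2/r − v²/μ = 1.145×10⁻⁸ − 6.393×10⁻⁹ = 5.061×10⁻⁹ m⁻¹.
a = 1.976×10⁸ m = 1.9758×10⁵ km.

a ≈ 1.98×10⁵ km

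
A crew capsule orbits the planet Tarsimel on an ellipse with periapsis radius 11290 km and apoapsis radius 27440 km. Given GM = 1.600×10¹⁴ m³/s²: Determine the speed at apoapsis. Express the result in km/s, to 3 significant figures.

v ≈ 1.84 km/s

Semi-major axis a = (r_p + r_a)/2 = 19365 km = 1.936×10⁷ m.
Vis-viva: v² = μ(2/r − 1/a) = 1.600×10¹⁴ × (7.289×10⁻⁸ − 5.164×10⁻⁸) = 3.399×10⁶ m²/s².
v = 1844 m/s = 1.844 km/s.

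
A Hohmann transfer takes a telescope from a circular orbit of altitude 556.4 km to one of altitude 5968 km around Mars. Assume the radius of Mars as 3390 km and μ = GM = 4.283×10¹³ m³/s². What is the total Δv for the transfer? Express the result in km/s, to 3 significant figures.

Δv_total ≈ 1.10 km/s

r₁ = 3390 + 556.4 = 3946.4 km = 3.9464×10⁶ m.
r₂ = 3390 + 5968 = 9358.0 km = 9.3580×10⁶ m.
Transfer ellipse a_t = (r₁ + r₂)/2 = 6.652×10⁶ m.
At r₁: circular v_c1 = √(μ/r₁) = 3294 m/s; transfer-periapsis v_p = √[μ(2/r₁ − 1/a_t)] = 3907 m/s.
Δv₁ = v_p − v_c1 = 613.0 m/s.
At r₂: circular v_c2 = √(μ/r₂) = 2139 m/s; transfer-apoapsis v_a = √[μ(2/r₂ − 1/a_t)] = 1648 m/s.
Δv₂ = v_c2 − v_a = 491.6 m/s.
Total Δv = Δv₁ + Δv₂ = 1105 m/s = 1.105 km/s.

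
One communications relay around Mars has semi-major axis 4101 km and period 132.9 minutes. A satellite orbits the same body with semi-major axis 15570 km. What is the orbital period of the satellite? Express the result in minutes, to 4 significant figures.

Kepler's third law: T² ∝ a³, so T₂ = T₁ (a₂/a₁)^(3/2).
a₂/a₁ = 3.797, (a₂/a₁)^(3/2) = 7.398.
T₂ = 132.9 × 7.398 = 983.2 minutes.

T₂ ≈ 983.2 minutes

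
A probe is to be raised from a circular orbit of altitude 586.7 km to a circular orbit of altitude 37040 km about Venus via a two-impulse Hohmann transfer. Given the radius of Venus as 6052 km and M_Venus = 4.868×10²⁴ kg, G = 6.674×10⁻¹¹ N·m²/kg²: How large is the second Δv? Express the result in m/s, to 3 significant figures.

μ = GM = 6.674×10⁻¹¹ × 4.868×10²⁴ = 3.249×10¹⁴ m³/s².
r₁ = 6052 + 586.7 = 6638.7 km = 6.6387×10⁶ m.
r₂ = 6052 + 37040 = 43092 km = 4.3092×10⁷ m.
Transfer ellipse a_t = (r₁ + r₂)/2 = 2.487×10⁷ m.
At r₁: circular v_c1 = √(μ/r₁) = 6996 m/s; transfer-periapsis v_p = √[μ(2/r₁ − 1/a_t)] = 9209 m/s.
At r₂: circular v_c2 = √(μ/r₂) = 2746 m/s; transfer-apoapsis v_a = √[μ(2/r₂ − 1/a_t)] = 1419 m/s.
Δv₂ = v_c2 − v_a = 1327 m/s.

Δv ≈ 1330 m/s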